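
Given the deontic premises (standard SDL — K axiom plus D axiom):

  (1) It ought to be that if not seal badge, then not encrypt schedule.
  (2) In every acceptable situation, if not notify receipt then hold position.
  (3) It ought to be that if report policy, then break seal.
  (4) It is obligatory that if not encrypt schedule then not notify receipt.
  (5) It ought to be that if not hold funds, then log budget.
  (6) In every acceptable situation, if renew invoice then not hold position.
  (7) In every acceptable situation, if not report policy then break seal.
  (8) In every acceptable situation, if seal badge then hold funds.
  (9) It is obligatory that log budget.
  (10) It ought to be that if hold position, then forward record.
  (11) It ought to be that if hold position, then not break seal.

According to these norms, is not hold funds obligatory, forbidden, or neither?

Forbidden

Premises 3 and 7 cover both cases: O(report_policy → break_seal) and O(¬report_policy → break_seal). Since report_policy ∨ ¬report_policy is a tautology, O(break_seal) follows.
The contrapositive of premise 11 (O(hold_position → ¬break_seal)) is O(break_seal → ¬hold_position), and O(break_seal) is already established, so O(¬hold_position).
Premise 2, O(¬notify_receipt → hold_position), contraposes to O(¬hold_position → notify_receipt); with O(¬hold_position) we get O(notify_receipt).
The contrapositive of premise 4 (O(¬encrypt_schedule → ¬notify_receipt)) is O(notify_receipt → encrypt_schedule), and O(notify_receipt) is already established, so O(encrypt_schedule).
Premise 1 is O(¬seal_badge → ¬encrypt_schedule); contrapositively O(encrypt_schedule → seal_badge). Since O(encrypt_schedule) holds, K gives O(seal_badge).
Premise 8 is O(seal_badge → hold_funds); since O(seal_badge), deontic closure gives O(hold_funds).
Premises 5, 6, 9, 10 do not contribute to this derivation.
Thus O(hold_funds), which is F(¬hold_funds): ¬hold_funds is forbidden.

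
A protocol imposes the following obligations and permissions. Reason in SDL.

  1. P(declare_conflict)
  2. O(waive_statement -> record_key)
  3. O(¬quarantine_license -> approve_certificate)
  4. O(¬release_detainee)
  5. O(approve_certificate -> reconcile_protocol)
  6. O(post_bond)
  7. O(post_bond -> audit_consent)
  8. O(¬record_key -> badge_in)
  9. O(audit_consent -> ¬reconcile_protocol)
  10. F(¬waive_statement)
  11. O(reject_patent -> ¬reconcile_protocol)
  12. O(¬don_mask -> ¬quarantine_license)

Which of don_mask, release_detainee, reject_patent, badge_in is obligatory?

don_mask

Premise 6 states O(post_bond) outright.
Premise 7 is O(post_bond -> audit_consent); since O(post_bond), deontic closure gives O(audit_consent).
Applying K to premise 9 (O(audit_consent -> ¬reconcile_protocol)) and O(audit_consent) yields O(¬reconcile_protocol).
The contrapositive of premise 5 (O(approve_certificate -> reconcile_protocol)) is O(¬reconcile_protocol -> ¬approve_certificate), and O(¬reconcile_protocol) is already established, so O(¬approve_certificate).
The contrapositive of premise 3 (O(¬quarantine_license -> approve_certificate)) is O(¬approve_certificate -> quarantine_license), and O(¬approve_certificate) is already established, so O(quarantine_license).
Premise 12 is O(¬don_mask -> ¬quarantine_license); contrapositively O(quarantine_license -> don_mask). Since O(quarantine_license) holds, K gives O(don_mask).
So O(don_mask) holds — don_mask is obligatory. None of the other listed options is made obligatory by any chain of premises.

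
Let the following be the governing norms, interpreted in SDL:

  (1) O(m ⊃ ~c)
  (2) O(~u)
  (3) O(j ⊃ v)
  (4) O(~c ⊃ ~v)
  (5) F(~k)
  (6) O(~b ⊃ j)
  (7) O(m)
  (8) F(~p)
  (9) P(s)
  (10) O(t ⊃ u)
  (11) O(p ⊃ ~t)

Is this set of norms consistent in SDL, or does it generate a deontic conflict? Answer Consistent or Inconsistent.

Premise 10 is O(t ⊃ u), but O(t) is not derivable from the premises, so it does not yield O(u).
So O(u) is not derivable, and the apparent clash with O(~u) does not arise.
A world satisfying every obligation exists (e.g. b=true, c=false, j=false, k=true, m=true, p=true, s=false, t=false, u=false, v=false); no atom is both obligatory and forbidden, so the set is consistent.

Consistent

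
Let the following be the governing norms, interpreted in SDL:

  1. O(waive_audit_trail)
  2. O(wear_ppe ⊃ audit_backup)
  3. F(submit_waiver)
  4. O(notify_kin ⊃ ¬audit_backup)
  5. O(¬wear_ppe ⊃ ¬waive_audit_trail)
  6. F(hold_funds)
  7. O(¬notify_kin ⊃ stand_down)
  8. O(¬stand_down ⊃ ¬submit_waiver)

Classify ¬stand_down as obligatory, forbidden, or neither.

Premise 1 gives O(waive_audit_trail).
The contrapositive of premise 5 (O(¬wear_ppe ⊃ ¬waive_audit_trail)) is O(waive_audit_trail ⊃ wear_ppe), and O(waive_audit_trail) is already established, so O(wear_ppe).
Applying K to premise 2 (O(wear_ppe ⊃ audit_backup)) and O(wear_ppe) yields O(audit_backup).
The contrapositive of premise 4 (O(notify_kin ⊃ ¬audit_backup)) is O(audit_backup ⊃ ¬notify_kin), and O(audit_backup) is already established, so O(¬notify_kin).
Applying K to premise 7 (O(¬notify_kin ⊃ stand_down)) and O(¬notify_kin) yields O(stand_down).
Premises 3, 6, 8 do not contribute to this derivation.
Thus O(stand_down), which is F(¬stand_down): ¬stand_down is forbidden.

Forbidden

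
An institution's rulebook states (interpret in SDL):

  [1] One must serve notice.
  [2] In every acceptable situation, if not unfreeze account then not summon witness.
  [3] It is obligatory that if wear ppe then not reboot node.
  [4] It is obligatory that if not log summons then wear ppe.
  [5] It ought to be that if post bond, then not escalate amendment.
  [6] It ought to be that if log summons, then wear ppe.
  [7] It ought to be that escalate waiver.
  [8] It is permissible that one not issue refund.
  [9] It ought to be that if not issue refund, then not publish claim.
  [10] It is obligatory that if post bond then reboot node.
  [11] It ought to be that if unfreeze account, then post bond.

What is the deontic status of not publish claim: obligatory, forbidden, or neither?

Premise 9 is O(¬issue_refund → ¬publish_claim), but O(¬issue_refund) is not derivable from the premises (the permission P(¬issue_refund) asserts only ¬O(issue_refund), not O(¬issue_refund)), so it does not yield O(¬publish_claim).
No premise or chain of K-axiom applications forces O(¬publish_claim), and none forces O(publish_claim). So ¬publish_claim is neither obligatory nor forbidden under these norms.

Neither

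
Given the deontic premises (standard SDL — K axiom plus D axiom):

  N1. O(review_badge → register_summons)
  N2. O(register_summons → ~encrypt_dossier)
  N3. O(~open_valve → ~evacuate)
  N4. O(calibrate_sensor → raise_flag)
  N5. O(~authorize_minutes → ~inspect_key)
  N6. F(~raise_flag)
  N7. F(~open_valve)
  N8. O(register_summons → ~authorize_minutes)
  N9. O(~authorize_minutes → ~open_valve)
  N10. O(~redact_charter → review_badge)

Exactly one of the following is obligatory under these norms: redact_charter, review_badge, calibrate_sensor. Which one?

redact_charter

F(~open_valve) at premise 7 means O(open_valve).
The contrapositive of premise 9 (O(~authorize_minutes → ~open_valve)) is O(open_valve → authorize_minutes), and O(open_valve) is already established, so O(authorize_minutes).
Premise 8 is O(register_summons → ~authorize_minutes); contrapositively O(authorize_minutes → ~register_summons). Since O(authorize_minutes) holds, K gives O(~register_summons).
Premise 1 is O(review_badge → register_summons); contrapositively O(~register_summons → ~review_badge). Since O(~register_summons) holds, K gives O(~review_badge).
The contrapositive of premise 10 (O(~redact_charter → review_badge)) is O(~review_badge → redact_charter), and O(~review_badge) is already established, so O(redact_charter).
So O(redact_charter) holds — redact_charter is obligatory. None of the other listed options is made obligatory by any chain of premises.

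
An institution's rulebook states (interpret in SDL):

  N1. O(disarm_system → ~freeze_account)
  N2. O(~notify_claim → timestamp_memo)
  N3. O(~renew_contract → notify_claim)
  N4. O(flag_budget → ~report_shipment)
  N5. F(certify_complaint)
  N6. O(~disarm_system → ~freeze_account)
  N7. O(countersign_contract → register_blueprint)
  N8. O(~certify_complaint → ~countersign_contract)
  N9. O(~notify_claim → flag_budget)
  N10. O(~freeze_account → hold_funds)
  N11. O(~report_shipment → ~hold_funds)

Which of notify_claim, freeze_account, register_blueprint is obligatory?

notify_claim

Premises 6 and 1 are O(~disarm_system → ~freeze_account) and O(disarm_system → ~freeze_account); every ideal world satisfies ~disarm_system or disarm_system, so in either case ~freeze_account holds — hence O(~freeze_account).
Premise 10 is O(~freeze_account → hold_funds); since O(~freeze_account), deontic closure gives O(hold_funds).
Premise 11, O(~report_shipment → ~hold_funds), contraposes to O(hold_funds → report_shipment); with O(hold_funds) we get O(report_shipment).
Premise 4, O(flag_budget → ~report_shipment), contraposes to O(report_shipment → ~flag_budget); with O(report_shipment) we get O(~flag_budget).
Premise 9, O(~notify_claim → flag_budget), contraposes to O(~flag_budget → notify_claim); with O(~flag_budget) we get O(notify_claim).
So O(notify_claim) holds — notify_claim is obligatory. None of the other listed options is made obligatory by any chain of premises.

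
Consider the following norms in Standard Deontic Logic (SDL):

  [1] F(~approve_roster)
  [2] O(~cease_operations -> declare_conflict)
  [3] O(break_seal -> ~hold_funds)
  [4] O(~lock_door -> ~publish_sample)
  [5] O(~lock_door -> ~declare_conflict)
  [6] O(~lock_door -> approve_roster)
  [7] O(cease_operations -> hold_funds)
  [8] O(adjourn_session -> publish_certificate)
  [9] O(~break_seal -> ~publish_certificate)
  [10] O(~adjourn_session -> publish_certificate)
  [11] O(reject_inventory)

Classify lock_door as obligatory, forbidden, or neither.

Obligatory

Premises 8 and 10 are O(adjourn_session -> publish_certificate) and O(~adjourn_session -> publish_certificate); every ideal world satisfies adjourn_session or ~adjourn_session, so in either case publish_certificate holds — hence O(publish_certificate).
The contrapositive of premise 9 (O(~break_seal -> ~publish_certificate)) is O(publish_certificate -> break_seal), and O(publish_certificate) is already established, so O(break_seal).
Premise 3 is O(break_seal -> ~hold_funds); since O(break_seal), deontic closure gives O(~hold_funds).
Premise 7, O(cease_operations -> hold_funds), contraposes to O(~hold_funds -> ~cease_operations); with O(~hold_funds) we get O(~cease_operations).
From O(~cease_operations) and premise 2, O(~cease_operations -> declare_conflict), we obtain O(declare_conflict).
The contrapositive of premise 5 (O(~lock_door -> ~declare_conflict)) is O(declare_conflict -> lock_door), and O(declare_conflict) is already established, so O(lock_door).
Premises 1, 4, 6, 11 do not contribute to this derivation.
Hence lock_door is obligatory.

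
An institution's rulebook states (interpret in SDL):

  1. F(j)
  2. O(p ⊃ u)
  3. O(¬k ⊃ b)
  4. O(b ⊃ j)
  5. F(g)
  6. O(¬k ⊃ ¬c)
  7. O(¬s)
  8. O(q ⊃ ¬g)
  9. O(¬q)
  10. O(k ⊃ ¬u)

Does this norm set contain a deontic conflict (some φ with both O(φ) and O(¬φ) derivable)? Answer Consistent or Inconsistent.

Consistent

Premise 8 is O(q ⊃ ¬g); even if O(¬g) held, inferring O(q) would be affirming the consequent — invalid.
So O(q) is not derivable, and the apparent clash with O(¬q) does not arise.
A world satisfying every obligation exists (e.g. b=false, c=false, g=false, j=false, k=true, p=false, q=false, s=false, u=false); no atom is both obligatory and forbidden, so the set is consistent.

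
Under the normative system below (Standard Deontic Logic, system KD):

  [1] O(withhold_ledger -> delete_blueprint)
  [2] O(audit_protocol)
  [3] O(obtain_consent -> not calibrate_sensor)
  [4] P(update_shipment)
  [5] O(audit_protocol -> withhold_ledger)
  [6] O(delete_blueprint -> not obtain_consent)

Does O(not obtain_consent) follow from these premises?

Premise 2 states O(audit_protocol) outright.
From O(audit_protocol) and premise 5, O(audit_protocol -> withhold_ledger), we obtain O(withhold_ledger).
From O(withhold_ledger) and premise 1, O(withhold_ledger -> delete_blueprint), we obtain O(delete_blueprint).
From O(delete_blueprint) and premise 6, O(delete_blueprint -> not obtain_consent), we obtain O(not obtain_consent).
Premises 3, 4 do not contribute to this derivation.
So O(not obtain_consent) follows.

Yes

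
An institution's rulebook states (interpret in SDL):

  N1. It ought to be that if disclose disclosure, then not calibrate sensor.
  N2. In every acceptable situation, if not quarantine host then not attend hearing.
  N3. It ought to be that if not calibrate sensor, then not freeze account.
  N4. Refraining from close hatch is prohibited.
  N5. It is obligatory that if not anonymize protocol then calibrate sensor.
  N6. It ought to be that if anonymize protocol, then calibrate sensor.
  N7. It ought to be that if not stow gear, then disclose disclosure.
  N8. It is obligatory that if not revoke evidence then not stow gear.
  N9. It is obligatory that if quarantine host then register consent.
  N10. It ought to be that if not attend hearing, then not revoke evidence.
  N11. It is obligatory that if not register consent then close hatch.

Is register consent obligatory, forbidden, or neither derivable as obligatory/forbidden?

Premises 5 and 6 are O(¬anonymize_protocol → calibrate_sensor) and O(anonymize_protocol → calibrate_sensor); every ideal world satisfies ¬anonymize_protocol or anonymize_protocol, so in either case calibrate_sensor holds — hence O(calibrate_sensor).
The contrapositive of premise 1 (O(disclose_disclosure → ¬calibrate_sensor)) is O(calibrate_sensor → ¬disclose_disclosure), and O(calibrate_sensor) is already established, so O(¬disclose_disclosure).
Premise 7, O(¬stow_gear → disclose_disclosure), contraposes to O(¬disclose_disclosure → stow_gear); with O(¬disclose_disclosure) we get O(stow_gear).
Premise 8 is O(¬revoke_evidence → ¬stow_gear); contrapositively O(stow_gear → revoke_evidence). Since O(stow_gear) holds, K gives O(revoke_evidence).
Premise 10 is O(¬attend_hearing → ¬revoke_evidence); contrapositively O(revoke_evidence → attend_hearing). Since O(revoke_evidence) holds, K gives O(attend_hearing).
Premise 2, O(¬quarantine_host → ¬attend_hearing), contraposes to O(attend_hearing → quarantine_host); with O(attend_hearing) we get O(quarantine_host).
From O(quarantine_host) and premise 9, O(quarantine_host → register_consent), we obtain O(register_consent).
Premises 3, 4, 11 do not contribute to this derivation.
Hence register_consent is obligatory.

Obligatory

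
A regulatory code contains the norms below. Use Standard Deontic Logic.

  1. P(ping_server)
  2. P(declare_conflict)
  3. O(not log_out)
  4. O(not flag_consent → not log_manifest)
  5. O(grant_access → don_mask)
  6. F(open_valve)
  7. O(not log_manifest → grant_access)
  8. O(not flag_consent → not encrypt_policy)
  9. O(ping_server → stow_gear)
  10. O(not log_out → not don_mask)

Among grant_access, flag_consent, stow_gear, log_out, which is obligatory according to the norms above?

flag_consent

Premise 3 states O(not log_out) outright.
With premise 10, O(not log_out → not don_mask), the K-axiom yields O(not don_mask).
Premise 5 is O(grant_access → don_mask); contrapositively O(not don_mask → not grant_access). Since O(not don_mask) holds, K gives O(not grant_access).
Premise 7 is O(not log_manifest → grant_access); contrapositively O(not grant_access → log_manifest). Since O(not grant_access) holds, K gives O(log_manifest).
Premise 4 is O(not flag_consent → not log_manifest); contrapositively O(log_manifest → flag_consent). Since O(log_manifest) holds, K gives O(flag_consent).
So O(flag_consent) holds — flag_consent is obligatory. None of the other listed options is made obligatory by any chain of premises.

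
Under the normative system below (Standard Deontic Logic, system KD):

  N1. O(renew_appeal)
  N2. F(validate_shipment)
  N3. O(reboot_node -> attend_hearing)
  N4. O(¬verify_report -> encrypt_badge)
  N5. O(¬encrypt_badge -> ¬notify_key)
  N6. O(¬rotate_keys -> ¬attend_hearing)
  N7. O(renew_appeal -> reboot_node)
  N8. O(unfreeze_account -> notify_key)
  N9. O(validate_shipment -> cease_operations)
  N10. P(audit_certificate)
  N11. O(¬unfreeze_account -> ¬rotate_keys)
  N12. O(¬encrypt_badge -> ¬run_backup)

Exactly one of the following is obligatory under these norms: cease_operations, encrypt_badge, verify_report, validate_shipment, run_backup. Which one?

encrypt_badge

From premise 1 we have O(renew_appeal).
From O(renew_appeal) and premise 7, O(renew_appeal -> reboot_node), we obtain O(reboot_node).
Premise 3 is O(reboot_node -> attend_hearing); since O(reboot_node), deontic closure gives O(attend_hearing).
Premise 6 is O(¬rotate_keys -> ¬attend_hearing); contrapositively O(attend_hearing -> rotate_keys). Since O(attend_hearing) holds, K gives O(rotate_keys).
Premise 11 is O(¬unfreeze_account -> ¬rotate_keys); contrapositively O(rotate_keys -> unfreeze_account). Since O(rotate_keys) holds, K gives O(unfreeze_account).
From O(unfreeze_account) and premise 8, O(unfreeze_account -> notify_key), we obtain O(notify_key).
Premise 5 is O(¬encrypt_badge -> ¬notify_key); contrapositively O(notify_key -> encrypt_badge). Since O(notify_key) holds, K gives O(encrypt_badge).
So O(encrypt_badge) holds — encrypt_badge is obligatory. None of the other listed options is made obligatory by any chain of premises.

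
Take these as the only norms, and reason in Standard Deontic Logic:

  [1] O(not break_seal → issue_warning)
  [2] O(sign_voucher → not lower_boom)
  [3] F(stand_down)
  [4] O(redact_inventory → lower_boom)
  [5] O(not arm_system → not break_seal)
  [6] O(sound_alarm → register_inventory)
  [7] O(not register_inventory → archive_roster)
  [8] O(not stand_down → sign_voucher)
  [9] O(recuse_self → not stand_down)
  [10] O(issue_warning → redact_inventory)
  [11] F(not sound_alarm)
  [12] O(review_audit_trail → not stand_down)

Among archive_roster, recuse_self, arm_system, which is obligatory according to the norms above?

arm_system

Premise 3 is F(stand_down), i.e. O(not stand_down).
From O(not stand_down) and premise 8, O(not stand_down → sign_voucher), we obtain O(sign_voucher).
From O(sign_voucher) and premise 2, O(sign_voucher → not lower_boom), we obtain O(not lower_boom).
Premise 4, O(redact_inventory → lower_boom), contraposes to O(not lower_boom → not redact_inventory); with O(not lower_boom) we get O(not redact_inventory).
Premise 10, O(issue_warning → redact_inventory), contraposes to O(not redact_inventory → not issue_warning); with O(not redact_inventory) we get O(not issue_warning).
The contrapositive of premise 1 (O(not break_seal → issue_warning)) is O(not issue_warning → break_seal), and O(not issue_warning) is already established, so O(break_seal).
Premise 5, O(not arm_system → not break_seal), contraposes to O(break_seal → arm_system); with O(break_seal) we get O(arm_system).
So O(arm_system) holds — arm_system is obligatory. None of the other listed options is made obligatory by any chain of premises.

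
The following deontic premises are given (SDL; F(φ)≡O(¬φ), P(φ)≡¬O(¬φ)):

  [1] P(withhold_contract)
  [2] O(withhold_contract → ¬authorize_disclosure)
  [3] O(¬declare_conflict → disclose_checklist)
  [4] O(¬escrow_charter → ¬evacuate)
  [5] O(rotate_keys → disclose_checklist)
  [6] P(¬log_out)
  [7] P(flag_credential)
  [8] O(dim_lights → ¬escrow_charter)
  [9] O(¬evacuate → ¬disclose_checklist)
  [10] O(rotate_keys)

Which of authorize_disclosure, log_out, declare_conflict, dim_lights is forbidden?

Premise 10 states O(rotate_keys) outright.
Premise 5 is O(rotate_keys → disclose_checklist); since O(rotate_keys), deontic closure gives O(disclose_checklist).
The contrapositive of premise 9 (O(¬evacuate → ¬disclose_checklist)) is O(disclose_checklist → evacuate), and O(disclose_checklist) is already established, so O(evacuate).
Premise 4, O(¬escrow_charter → ¬evacuate), contraposes to O(evacuate → escrow_charter); with O(evacuate) we get O(escrow_charter).
Premise 8, O(dim_lights → ¬escrow_charter), contraposes to O(escrow_charter → ¬dim_lights); with O(escrow_charter) we get O(¬dim_lights).
So O(¬dim_lights) holds, i.e. dim_lights is forbidden. None of the other listed options is forbidden under the premises.

dim_lights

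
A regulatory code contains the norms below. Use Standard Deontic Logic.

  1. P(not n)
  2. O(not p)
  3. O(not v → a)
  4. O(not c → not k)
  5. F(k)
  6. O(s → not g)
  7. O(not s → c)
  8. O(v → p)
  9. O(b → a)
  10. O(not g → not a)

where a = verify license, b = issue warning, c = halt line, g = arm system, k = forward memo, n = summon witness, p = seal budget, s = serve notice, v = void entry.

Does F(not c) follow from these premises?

Premise 2 gives O(not p).
The contrapositive of premise 8 (O(v → p)) is O(not p → not v), and O(not p) is already established, so O(not v).
Applying K to premise 3 (O(not v → a)) and O(not v) yields O(a).
Premise 10, O(not g → not a), contraposes to O(a → g); with O(a) we get O(g).
Premise 6 is O(s → not g); contrapositively O(g → not s). Since O(g) holds, K gives O(not s).
With premise 7, O(not s → c), the K-axiom yields O(c).
Premises 1, 4, 5, 9 do not contribute to this derivation.
So O(c) holds, i.e. F(not c). The claim follows.

Yes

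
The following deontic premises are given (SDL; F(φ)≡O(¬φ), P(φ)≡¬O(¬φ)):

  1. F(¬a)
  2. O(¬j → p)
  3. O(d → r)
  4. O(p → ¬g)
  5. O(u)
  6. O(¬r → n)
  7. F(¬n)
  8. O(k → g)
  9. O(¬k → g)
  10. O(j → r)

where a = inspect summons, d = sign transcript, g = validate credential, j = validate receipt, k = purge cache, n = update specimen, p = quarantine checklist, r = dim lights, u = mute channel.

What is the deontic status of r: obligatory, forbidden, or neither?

Obligatory

Premises 9 and 8 are O(¬k → g) and O(k → g); every ideal world satisfies ¬k or k, so in either case g holds — hence O(g).
Premise 4, O(p → ¬g), contraposes to O(g → ¬p); with O(g) we get O(¬p).
Premise 2, O(¬j → p), contraposes to O(¬p → j); with O(¬p) we get O(j).
From O(j) and premise 10, O(j → r), we obtain O(r).
Premises 1, 3, 5, 6, 7 do not contribute to this derivation.
Hence r is obligatory.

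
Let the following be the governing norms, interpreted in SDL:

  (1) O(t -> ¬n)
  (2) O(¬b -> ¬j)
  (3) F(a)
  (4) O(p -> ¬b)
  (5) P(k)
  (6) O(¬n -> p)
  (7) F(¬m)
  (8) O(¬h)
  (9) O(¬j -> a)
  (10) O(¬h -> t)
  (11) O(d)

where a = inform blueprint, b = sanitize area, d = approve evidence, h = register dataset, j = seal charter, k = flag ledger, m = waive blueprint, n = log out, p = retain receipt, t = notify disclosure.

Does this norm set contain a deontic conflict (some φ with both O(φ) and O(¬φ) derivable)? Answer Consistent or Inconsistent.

Premise 3 is F(a), i.e. O(¬a).
Premise 9, O(¬j -> a), contraposes to O(¬a -> j); with O(¬a) we get O(j).
Premise 2, O(¬b -> ¬j), contraposes to O(j -> b); with O(j) we get O(b).
Premise 4, O(p -> ¬b), contraposes to O(b -> ¬p); with O(b) we get O(¬p).
Premise 6, O(¬n -> p), contraposes to O(¬p -> n); with O(¬p) we get O(n).
Premise 1 is O(t -> ¬n); contrapositively O(n -> ¬t). Since O(n) holds, K gives O(¬t).
Premise 10 is O(¬h -> t); contrapositively O(¬t -> h). Since O(¬t) holds, K gives O(h).
Yet premise 8 states O(¬h).
We now have both O(h) and O(¬h) — h is simultaneously obligatory and forbidden, violating the D-axiom.

Inconsistent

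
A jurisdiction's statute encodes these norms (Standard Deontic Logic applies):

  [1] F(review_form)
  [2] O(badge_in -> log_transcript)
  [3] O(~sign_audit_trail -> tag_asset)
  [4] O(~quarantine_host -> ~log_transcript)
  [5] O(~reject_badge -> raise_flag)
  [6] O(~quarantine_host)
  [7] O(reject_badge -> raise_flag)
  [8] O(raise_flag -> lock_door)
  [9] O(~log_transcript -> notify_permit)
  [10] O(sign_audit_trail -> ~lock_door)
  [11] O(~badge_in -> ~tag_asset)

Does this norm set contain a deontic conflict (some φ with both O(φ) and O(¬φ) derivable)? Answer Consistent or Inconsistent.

By case analysis on reject_badge: premise 7 gives O(reject_badge -> raise_flag) and premise 5 gives O(~reject_badge -> raise_flag), so O(raise_flag) either way.
From O(raise_flag) and premise 8, O(raise_flag -> lock_door), we obtain O(lock_door).
Premise 10, O(sign_audit_trail -> ~lock_door), contraposes to O(lock_door -> ~sign_audit_trail); with O(lock_door) we get O(~sign_audit_trail).
From O(~sign_audit_trail) and premise 3, O(~sign_audit_trail -> tag_asset), we obtain O(tag_asset).
Premise 11 is O(~badge_in -> ~tag_asset); contrapositively O(tag_asset -> badge_in). Since O(tag_asset) holds, K gives O(badge_in).
From O(badge_in) and premise 2, O(badge_in -> log_transcript), we obtain O(log_transcript).
Premise 4 is O(~quarantine_host -> ~log_transcript); contrapositively O(log_transcript -> quarantine_host). Since O(log_transcript) holds, K gives O(quarantine_host).
But premise 6 directly asserts O(~quarantine_host).
We now have both O(quarantine_host) and O(~quarantine_host) — quarantine_host is simultaneously obligatory and forbidden, violating the D-axiom.

Inconsistent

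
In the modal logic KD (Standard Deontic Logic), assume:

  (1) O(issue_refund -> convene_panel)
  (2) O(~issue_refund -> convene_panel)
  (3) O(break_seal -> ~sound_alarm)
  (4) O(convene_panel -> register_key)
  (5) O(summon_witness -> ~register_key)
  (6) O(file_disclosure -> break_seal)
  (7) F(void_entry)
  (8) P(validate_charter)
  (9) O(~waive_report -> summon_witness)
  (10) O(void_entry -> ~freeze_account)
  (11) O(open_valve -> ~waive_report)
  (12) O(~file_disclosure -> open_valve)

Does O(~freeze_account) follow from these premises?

Premise 10 is O(void_entry -> ~freeze_account), but O(void_entry) is not derivable from the premises, so it does not yield O(~freeze_account).
No other premise forces O(~freeze_account). An ideal world satisfying every premise can still have ~freeze_account false, so O(~freeze_account) is not derivable.

No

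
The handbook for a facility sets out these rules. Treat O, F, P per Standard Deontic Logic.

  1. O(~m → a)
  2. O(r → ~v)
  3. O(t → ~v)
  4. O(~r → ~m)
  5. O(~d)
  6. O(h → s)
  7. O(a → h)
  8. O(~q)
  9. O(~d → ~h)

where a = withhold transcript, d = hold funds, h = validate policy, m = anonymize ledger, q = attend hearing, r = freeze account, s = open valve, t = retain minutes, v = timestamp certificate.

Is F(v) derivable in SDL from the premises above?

Premise 5 states O(~d) outright.
With premise 9, O(~d → ~h), the K-axiom yields O(~h).
Premise 7 is O(a → h); contrapositively O(~h → ~a). Since O(~h) holds, K gives O(~a).
Premise 1 is O(~m → a); contrapositively O(~a → m). Since O(~a) holds, K gives O(m).
Premise 4, O(~r → ~m), contraposes to O(m → r); with O(m) we get O(r).
With premise 2, O(r → ~v), the K-axiom yields O(~v).
Premises 3, 6, 8 do not contribute to this derivation.
So O(~v) holds, i.e. F(v). The claim follows.

Yes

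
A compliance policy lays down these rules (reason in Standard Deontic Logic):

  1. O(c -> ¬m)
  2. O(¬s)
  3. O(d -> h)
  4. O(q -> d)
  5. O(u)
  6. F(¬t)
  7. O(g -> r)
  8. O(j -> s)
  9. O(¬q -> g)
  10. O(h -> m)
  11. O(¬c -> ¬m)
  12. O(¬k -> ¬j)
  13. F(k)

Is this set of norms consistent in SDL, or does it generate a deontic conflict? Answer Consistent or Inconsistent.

Consistent

Premise 8 is O(j -> s), but O(j) is not derivable from the premises, so it does not yield O(s).
So O(s) is not derivable, and the apparent clash with O(¬s) does not arise.
A world satisfying every obligation exists (e.g. c=false, d=false, g=true, h=false, j=false, k=false, m=false, q=false, r=true, s=false, t=true, u=true); no atom is both obligatory and forbidden, so the set is consistent.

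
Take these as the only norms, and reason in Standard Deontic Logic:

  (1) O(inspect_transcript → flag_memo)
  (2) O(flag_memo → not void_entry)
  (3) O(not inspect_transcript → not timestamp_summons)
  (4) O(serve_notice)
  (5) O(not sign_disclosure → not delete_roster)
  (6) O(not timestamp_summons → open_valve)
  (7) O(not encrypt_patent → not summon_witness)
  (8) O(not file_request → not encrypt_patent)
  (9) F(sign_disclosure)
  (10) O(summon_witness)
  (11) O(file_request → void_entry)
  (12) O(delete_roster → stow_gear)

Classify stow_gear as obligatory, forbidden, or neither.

Neither

Premise 12 is O(delete_roster → stow_gear), but O(delete_roster) is not derivable from the premises, so it does not yield O(stow_gear).
No premise or chain of K-axiom applications forces O(stow_gear), and none forces O(not stow_gear). So stow_gear is neither obligatory nor forbidden under these norms.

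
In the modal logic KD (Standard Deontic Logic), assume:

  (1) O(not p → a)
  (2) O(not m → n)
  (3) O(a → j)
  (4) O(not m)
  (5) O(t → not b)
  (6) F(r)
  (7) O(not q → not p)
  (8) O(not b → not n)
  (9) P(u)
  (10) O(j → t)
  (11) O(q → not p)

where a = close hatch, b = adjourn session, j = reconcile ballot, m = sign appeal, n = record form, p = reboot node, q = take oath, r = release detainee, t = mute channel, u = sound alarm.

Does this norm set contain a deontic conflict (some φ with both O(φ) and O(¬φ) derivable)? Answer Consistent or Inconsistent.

By case analysis on not q: premise 7 gives O(not q → not p) and premise 11 gives O(q → not p), so O(not p) either way.
Applying K to premise 1 (O(not p → a)) and O(not p) yields O(a).
Premise 3 is O(a → j); since O(a), deontic closure gives O(j).
From O(j) and premise 10, O(j → t), we obtain O(t).
With premise 5, O(t → not b), the K-axiom yields O(not b).
With premise 8, O(not b → not n), the K-axiom yields O(not n).
Premise 2, O(not m → n), contraposes to O(not n → m); with O(not n) we get O(m).
But premise 4 directly asserts O(not m).
We now have both O(m) and O(not m) — m is simultaneously obligatory and forbidden, violating the D-axiom.

Inconsistent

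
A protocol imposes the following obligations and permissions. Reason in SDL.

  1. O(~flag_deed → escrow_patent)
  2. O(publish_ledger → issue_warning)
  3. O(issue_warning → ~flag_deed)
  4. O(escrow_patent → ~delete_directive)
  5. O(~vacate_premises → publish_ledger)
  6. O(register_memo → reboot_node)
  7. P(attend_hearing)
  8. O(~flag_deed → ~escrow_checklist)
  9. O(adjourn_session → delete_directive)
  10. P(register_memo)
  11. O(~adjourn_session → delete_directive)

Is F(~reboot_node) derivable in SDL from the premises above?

Premise 6 is O(register_memo → reboot_node), but O(register_memo) is not derivable from the premises (the permission P(register_memo) asserts only ~O(~register_memo), not O(register_memo)), so it does not yield O(reboot_node).
No other premise forces O(reboot_node). An ideal world satisfying every premise can still have ~reboot_node true, so F(~reboot_node) is not derivable.

No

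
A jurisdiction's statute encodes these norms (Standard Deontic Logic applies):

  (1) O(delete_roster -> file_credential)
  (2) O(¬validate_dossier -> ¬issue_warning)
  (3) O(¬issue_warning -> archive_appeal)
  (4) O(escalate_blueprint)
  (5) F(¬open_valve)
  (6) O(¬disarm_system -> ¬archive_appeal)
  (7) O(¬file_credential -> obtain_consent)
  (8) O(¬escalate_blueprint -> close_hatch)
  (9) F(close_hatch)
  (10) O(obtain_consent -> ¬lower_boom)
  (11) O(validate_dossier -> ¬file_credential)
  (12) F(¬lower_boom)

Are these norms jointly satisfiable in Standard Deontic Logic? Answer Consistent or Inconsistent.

Consistent

Premise 8 is O(¬escalate_blueprint -> close_hatch), but O(¬escalate_blueprint) is not derivable from the premises, so it does not yield O(close_hatch).
So O(close_hatch) is not derivable, and the apparent clash with O(¬close_hatch) does not arise.
A world satisfying every obligation exists (e.g. archive_appeal=true, close_hatch=false, delete_roster=false, disarm_system=true, escalate_blueprint=true, file_credential=true, issue_warning=false, lower_boom=true, obtain_consent=false, open_valve=true, validate_dossier=false); no atom is both obligatory and forbidden, so the set is consistent.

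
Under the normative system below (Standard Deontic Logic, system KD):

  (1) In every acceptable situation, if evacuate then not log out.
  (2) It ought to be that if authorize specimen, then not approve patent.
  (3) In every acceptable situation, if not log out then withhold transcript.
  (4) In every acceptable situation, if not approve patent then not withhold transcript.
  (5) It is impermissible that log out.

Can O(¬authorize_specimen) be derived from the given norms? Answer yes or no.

Yes

Premise 5, F(log_out), is equivalent to O(¬log_out).
From O(¬log_out) and premise 3, O(¬log_out → withhold_transcript), we obtain O(withhold_transcript).
The contrapositive of premise 4 (O(¬approve_patent → ¬withhold_transcript)) is O(withhold_transcript → approve_patent), and O(withhold_transcript) is already established, so O(approve_patent).
Premise 2 is O(authorize_specimen → ¬approve_patent); contrapositively O(approve_patent → ¬authorize_specimen). Since O(approve_patent) holds, K gives O(¬authorize_specimen).
Premise 1 does not contribute to this derivation.
So O(¬authorize_specimen) follows.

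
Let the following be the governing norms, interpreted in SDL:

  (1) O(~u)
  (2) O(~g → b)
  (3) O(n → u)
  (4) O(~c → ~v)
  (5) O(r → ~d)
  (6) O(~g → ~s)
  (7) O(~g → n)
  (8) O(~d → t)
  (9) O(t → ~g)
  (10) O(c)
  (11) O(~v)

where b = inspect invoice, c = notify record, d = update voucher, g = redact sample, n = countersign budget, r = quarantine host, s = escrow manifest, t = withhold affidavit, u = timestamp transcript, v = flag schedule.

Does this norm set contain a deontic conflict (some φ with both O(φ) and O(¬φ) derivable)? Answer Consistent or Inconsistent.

Consistent

Premise 4 is O(~c → ~v); even if O(~v) held, inferring O(~c) would be affirming the consequent — invalid.
So O(~c) is not derivable, and the apparent clash with O(c) does not arise.
A world satisfying every obligation exists (e.g. b=false, c=true, d=true, g=true, n=false, r=false, s=false, t=false, u=false, v=false); no atom is both obligatory and forbidden, so the set is consistent.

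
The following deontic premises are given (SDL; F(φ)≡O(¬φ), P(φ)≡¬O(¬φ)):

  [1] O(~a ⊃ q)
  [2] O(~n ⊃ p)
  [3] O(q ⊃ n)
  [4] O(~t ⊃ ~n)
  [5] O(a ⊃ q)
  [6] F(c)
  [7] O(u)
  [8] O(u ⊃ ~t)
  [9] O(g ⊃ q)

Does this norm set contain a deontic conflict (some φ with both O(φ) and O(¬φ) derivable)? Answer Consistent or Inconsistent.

By case analysis on ~a: premise 1 gives O(~a ⊃ q) and premise 5 gives O(a ⊃ q), so O(q) either way.
From O(q) and premise 3, O(q ⊃ n), we obtain O(n).
The contrapositive of premise 4 (O(~t ⊃ ~n)) is O(n ⊃ t), and O(n) is already established, so O(t).
The contrapositive of premise 8 (O(u ⊃ ~t)) is O(t ⊃ ~u), and O(t) is already established, so O(~u).
However, premise 7 gives O(u).
We now have both O(~u) and O(u) — u is simultaneously obligatory and forbidden, violating the D-axiom.

Inconsistent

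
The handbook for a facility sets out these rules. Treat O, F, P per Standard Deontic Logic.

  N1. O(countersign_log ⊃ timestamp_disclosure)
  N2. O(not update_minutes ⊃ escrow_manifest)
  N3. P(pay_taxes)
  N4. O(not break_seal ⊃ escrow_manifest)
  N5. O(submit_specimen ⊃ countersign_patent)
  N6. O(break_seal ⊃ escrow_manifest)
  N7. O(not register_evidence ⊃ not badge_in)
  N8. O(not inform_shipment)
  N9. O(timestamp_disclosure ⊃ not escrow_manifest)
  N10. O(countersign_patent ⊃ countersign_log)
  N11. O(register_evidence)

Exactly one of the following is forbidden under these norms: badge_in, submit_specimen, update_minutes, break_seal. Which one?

submit_specimen

Premises 4 and 6 are O(not break_seal ⊃ escrow_manifest) and O(break_seal ⊃ escrow_manifest); every ideal world satisfies not break_seal or break_seal, so in either case escrow_manifest holds — hence O(escrow_manifest).
Premise 9 is O(timestamp_disclosure ⊃ not escrow_manifest); contrapositively O(escrow_manifest ⊃ not timestamp_disclosure). Since O(escrow_manifest) holds, K gives O(not timestamp_disclosure).
Premise 1, O(countersign_log ⊃ timestamp_disclosure), contraposes to O(not timestamp_disclosure ⊃ not countersign_log); with O(not timestamp_disclosure) we get O(not countersign_log).
Premise 10 is O(countersign_patent ⊃ countersign_log); contrapositively O(not countersign_log ⊃ not countersign_patent). Since O(not countersign_log) holds, K gives O(not countersign_patent).
Premise 5, O(submit_specimen ⊃ countersign_patent), contraposes to O(not countersign_patent ⊃ not submit_specimen); with O(not countersign_patent) we get O(not submit_specimen).
So O(not submit_specimen) holds, i.e. submit_specimen is forbidden. None of the other listed options is forbidden under the premises.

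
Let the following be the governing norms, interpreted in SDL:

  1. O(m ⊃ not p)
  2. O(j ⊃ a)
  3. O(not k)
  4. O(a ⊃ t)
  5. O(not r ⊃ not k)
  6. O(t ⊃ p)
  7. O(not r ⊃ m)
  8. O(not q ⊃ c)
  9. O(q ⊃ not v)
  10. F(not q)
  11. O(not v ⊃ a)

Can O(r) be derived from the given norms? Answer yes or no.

Yes

Premise 10 is F(not q), i.e. O(q).
Premise 9 is O(q ⊃ not v); since O(q), deontic closure gives O(not v).
Premise 11 is O(not v ⊃ a); since O(not v), deontic closure gives O(a).
Applying K to premise 4 (O(a ⊃ t)) and O(a) yields O(t).
With premise 6, O(t ⊃ p), the K-axiom yields O(p).
Premise 1, O(m ⊃ not p), contraposes to O(p ⊃ not m); with O(p) we get O(not m).
The contrapositive of premise 7 (O(not r ⊃ m)) is O(not m ⊃ r), and O(not m) is already established, so O(r).
Premises 2, 3, 5, 8 do not contribute to this derivation.
So O(r) follows.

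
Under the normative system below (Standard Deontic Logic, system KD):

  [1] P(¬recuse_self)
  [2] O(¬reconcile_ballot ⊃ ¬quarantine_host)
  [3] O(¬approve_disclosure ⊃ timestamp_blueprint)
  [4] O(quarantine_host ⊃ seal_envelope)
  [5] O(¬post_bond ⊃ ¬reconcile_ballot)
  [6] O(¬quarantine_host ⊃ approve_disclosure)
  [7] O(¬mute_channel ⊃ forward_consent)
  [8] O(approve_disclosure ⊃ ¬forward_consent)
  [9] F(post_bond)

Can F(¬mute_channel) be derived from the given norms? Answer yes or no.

F(post_bond) at premise 9 means O(¬post_bond).
From O(¬post_bond) and premise 5, O(¬post_bond ⊃ ¬reconcile_ballot), we obtain O(¬reconcile_ballot).
With premise 2, O(¬reconcile_ballot ⊃ ¬quarantine_host), the K-axiom yields O(¬quarantine_host).
With premise 6, O(¬quarantine_host ⊃ approve_disclosure), the K-axiom yields O(approve_disclosure).
Applying K to premise 8 (O(approve_disclosure ⊃ ¬forward_consent)) and O(approve_disclosure) yields O(¬forward_consent).
Premise 7, O(¬mute_channel ⊃ forward_consent), contraposes to O(¬forward_consent ⊃ mute_channel); with O(¬forward_consent) we get O(mute_channel).
Premises 1, 3, 4 do not contribute to this derivation.
So O(mute_channel) holds, i.e. F(¬mute_channel). The claim follows.

Yes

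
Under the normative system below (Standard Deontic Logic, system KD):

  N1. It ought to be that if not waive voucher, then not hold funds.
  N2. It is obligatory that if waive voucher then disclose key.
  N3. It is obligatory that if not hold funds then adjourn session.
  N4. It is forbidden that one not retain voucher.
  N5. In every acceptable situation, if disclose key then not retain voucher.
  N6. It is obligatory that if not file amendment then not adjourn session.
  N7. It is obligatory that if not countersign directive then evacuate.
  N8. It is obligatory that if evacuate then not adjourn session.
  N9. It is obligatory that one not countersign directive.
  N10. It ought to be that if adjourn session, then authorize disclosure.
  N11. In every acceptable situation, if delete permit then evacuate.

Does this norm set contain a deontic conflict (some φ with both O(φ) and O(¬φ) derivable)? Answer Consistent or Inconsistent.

Inconsistent

From premise 9 we have O(¬countersign_directive).
With premise 7, O(¬countersign_directive → evacuate), the K-axiom yields O(evacuate).
Applying K to premise 8 (O(evacuate → ¬adjourn_session)) and O(evacuate) yields O(¬adjourn_session).
The contrapositive of premise 3 (O(¬hold_funds → adjourn_session)) is O(¬adjourn_session → hold_funds), and O(¬adjourn_session) is already established, so O(hold_funds).
Premise 1 is O(¬waive_voucher → ¬hold_funds); contrapositively O(hold_funds → waive_voucher). Since O(hold_funds) holds, K gives O(waive_voucher).
Applying K to premise 2 (O(waive_voucher → disclose_key)) and O(waive_voucher) yields O(disclose_key).
Applying K to premise 5 (O(disclose_key → ¬retain_voucher)) and O(disclose_key) yields O(¬retain_voucher).
However, F(¬retain_voucher) at premise 4 amounts to O(retain_voucher).
We now have both O(¬retain_voucher) and O(retain_voucher) — retain_voucher is simultaneously obligatory and forbidden, violating the D-axiom.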